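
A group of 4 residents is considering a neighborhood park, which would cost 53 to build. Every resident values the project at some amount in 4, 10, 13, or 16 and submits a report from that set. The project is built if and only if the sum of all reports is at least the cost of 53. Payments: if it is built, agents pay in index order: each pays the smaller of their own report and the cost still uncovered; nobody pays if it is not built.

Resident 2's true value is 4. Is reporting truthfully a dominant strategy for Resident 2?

Yes

Check each profile of the others' reports and compare truth against every alternative report.
Others report (13, 16, 16): truth gives 0, best alternative gives -6.
Others report (16, 13, 16): truth gives 0, best alternative gives -6.
Others report (16, 16, 13): truth gives 0, best alternative gives -6.
Others report (16, 16, 16): truth gives 0, best alternative gives -6.
Others report (4, 4, 4): truth gives 0, best alternative gives 0.
Others report (4, 4, 10): truth gives 0, best alternative gives 0.
(Remaining 58 profiles checked similarly; truth is weakly best in each.)
In every case the truthful report is at least as good as any alternative, so it is a dominant strategy.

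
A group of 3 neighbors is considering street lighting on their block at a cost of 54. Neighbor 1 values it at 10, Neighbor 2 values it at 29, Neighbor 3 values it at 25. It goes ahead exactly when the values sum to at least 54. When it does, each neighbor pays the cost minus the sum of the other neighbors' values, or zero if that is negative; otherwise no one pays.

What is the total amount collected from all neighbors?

34

Total value 64 ≥ cost 54, so it is built.
Neighbor 1: others sum to 54; max(0, 54 - 54) = 0.
Neighbor 2: others sum to 35; max(0, 54 - 35) = 19.
Neighbor 3: others sum to 39; max(0, 54 - 39) = 15.
Total collected = 0 + 19 + 15 = 34.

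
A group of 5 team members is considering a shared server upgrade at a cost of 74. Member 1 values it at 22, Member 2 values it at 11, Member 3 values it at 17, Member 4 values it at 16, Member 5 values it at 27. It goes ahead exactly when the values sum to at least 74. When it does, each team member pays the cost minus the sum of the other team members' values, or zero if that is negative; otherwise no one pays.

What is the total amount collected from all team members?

11

Total value 93 ≥ cost 74, so it is built.
Member 1: others sum to 71; max(0, 74 - 71) = 3.
Member 2: others sum to 82; max(0, 74 - 82) = 0.
Member 3: others sum to 76; max(0, 74 - 76) = 0.
Member 4: others sum to 77; max(0, 74 - 77) = 0.
Member 5: others sum to 66; max(0, 74 - 66) = 8.
Total collected = 3 + 0 + 0 + 0 + 8 = 11.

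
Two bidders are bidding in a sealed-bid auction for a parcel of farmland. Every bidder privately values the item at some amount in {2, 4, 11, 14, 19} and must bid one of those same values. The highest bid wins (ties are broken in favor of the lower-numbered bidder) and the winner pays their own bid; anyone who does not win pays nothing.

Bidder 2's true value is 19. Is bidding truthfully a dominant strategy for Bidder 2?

Consider the case where Bidder 1 bids 2.
Truthful bid 19: wins, pays 19, utility 19 - 19 = 0.
Bid 4 instead: wins, pays 4, utility 19 - 4 = 15.
Since 15 > 0, bidding 4 is strictly better here, so truthful bidding is not dominant.

No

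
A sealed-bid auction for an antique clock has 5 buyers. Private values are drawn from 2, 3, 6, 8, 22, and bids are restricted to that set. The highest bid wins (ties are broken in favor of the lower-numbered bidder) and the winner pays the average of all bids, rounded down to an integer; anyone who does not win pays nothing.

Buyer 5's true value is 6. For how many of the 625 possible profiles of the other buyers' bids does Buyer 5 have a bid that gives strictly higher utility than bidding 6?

Others bid (2, 2, 2, 6): truth gives 0; bid 8 gives 2 > 0. Violating.
Others bid (2, 2, 3, 6): truth gives 0; bid 8 gives 2 > 0. Violating.
Others bid (2, 2, 6, 2): truth gives 0; bid 8 gives 2 > 0. Violating.
Others bid (2, 2, 6, 3): truth gives 0; bid 8 gives 2 > 0. Violating.
Others bid (2, 2, 2, 2): truth gives 4; no alternative beats it.
Others bid (2, 2, 2, 3): truth gives 3; no alternative beats it.
(Checking all 625 profiles: 64 have a profitable deviation, 561 do not.)

64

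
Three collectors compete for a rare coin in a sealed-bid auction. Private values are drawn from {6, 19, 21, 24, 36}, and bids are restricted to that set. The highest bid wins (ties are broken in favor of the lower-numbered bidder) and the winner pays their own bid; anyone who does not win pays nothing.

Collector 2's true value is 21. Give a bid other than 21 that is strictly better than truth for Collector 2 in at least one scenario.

19

Suppose Collector 1 bids 6 and Collector 3 bids 6.
Bid 21: wins, pays 21, utility 21 - 21 = 0.
Bid 19: wins, pays 19, utility 21 - 19 = 2.
So bidding 19 beats truth here (2 > 0).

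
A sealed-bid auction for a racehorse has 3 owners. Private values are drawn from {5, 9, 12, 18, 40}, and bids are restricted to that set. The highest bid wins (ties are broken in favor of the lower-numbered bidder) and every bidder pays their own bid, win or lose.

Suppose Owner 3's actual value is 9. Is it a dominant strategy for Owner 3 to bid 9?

Consider the case where Owner 1 bids 5 and Owner 2 bids 9.
Truthful bid 9: loses but pays 9, utility -9.
Bid 5 instead: loses but pays 5, utility -5.
Since -5 > -9, bidding 5 is strictly better here, so truthful bidding is not dominant.

No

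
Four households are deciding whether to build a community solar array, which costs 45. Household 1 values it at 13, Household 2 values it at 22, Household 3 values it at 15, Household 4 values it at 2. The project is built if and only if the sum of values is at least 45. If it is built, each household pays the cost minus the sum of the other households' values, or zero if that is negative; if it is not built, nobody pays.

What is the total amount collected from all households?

29

Total value 52 ≥ cost 45, so it is built.
Household 1: others sum to 39; max(0, 45 - 39) = 6.
Household 2: others sum to 30; max(0, 45 - 30) = 15.
Household 3: others sum to 37; max(0, 45 - 37) = 8.
Household 4: others sum to 50; max(0, 45 - 50) = 0.
Total collected = 6 + 15 + 8 + 0 = 29.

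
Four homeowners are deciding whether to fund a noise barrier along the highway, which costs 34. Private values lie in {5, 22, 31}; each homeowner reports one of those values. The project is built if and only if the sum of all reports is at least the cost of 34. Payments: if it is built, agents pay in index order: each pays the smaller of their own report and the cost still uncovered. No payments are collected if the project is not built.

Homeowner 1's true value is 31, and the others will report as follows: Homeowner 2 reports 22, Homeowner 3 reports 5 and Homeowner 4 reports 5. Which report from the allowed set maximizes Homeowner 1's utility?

Report 5: project built, pays 5, utility 31 - 5 = 26.
Report 22: project built, pays 22, utility 31 - 22 = 9.
Report 31: project built, pays 31, utility 31 - 31 = 0.
The best choice is 5 with utility 26.

5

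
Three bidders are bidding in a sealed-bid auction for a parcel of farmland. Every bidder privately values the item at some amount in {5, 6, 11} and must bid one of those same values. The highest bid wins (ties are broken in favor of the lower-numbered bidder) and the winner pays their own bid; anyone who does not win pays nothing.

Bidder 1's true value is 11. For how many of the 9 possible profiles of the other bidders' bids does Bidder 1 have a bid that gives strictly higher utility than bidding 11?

4

Others bid (5, 5): truth gives 0; bid 5 gives 6 > 0. Violating.
Others bid (5, 6): truth gives 0; bid 6 gives 5 > 0. Violating.
Others bid (6, 5): truth gives 0; bid 6 gives 5 > 0. Violating.
Others bid (6, 6): truth gives 0; bid 6 gives 5 > 0. Violating.
Others bid (5, 11): truth gives 0; no alternative beats it.
Others bid (6, 11): truth gives 0; no alternative beats it.
(Checking all 9 profiles: 4 have a profitable deviation, 5 do not.)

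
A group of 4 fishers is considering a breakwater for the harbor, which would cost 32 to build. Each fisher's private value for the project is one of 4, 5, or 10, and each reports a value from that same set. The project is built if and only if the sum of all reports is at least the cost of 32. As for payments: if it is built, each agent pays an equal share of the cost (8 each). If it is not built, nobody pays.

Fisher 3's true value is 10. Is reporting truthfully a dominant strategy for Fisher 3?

Yes

Check each profile of the others' reports and compare truth against every alternative report.
Others report (4, 10, 10): truth gives 2, best alternative gives 0.
Others report (5, 10, 10): truth gives 2, best alternative gives 0.
Others report (10, 4, 10): truth gives 2, best alternative gives 0.
Others report (10, 5, 10): truth gives 2, best alternative gives 0.
Others report (10, 10, 4): truth gives 2, best alternative gives 0.
Others report (10, 10, 5): truth gives 2, best alternative gives 0.
(Remaining 21 profiles checked similarly; truth is weakly best in each.)
In every case the truthful report is at least as good as any alternative, so it is a dominant strategy.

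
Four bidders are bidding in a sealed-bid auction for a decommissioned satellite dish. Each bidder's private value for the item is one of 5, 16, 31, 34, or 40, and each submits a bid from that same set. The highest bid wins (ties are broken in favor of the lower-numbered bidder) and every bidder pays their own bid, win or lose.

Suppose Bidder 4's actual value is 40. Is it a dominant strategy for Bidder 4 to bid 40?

No

Consider the case where Bidder 1 bids 5, Bidder 2 bids 5 and Bidder 3 bids 5.
Truthful bid 40: wins, pays 40, utility 40 - 40 = 0.
Bid 16 instead: wins, pays 16, utility 40 - 16 = 24.
Since 24 > 0, bidding 16 is strictly better here, so truthful bidding is not dominant.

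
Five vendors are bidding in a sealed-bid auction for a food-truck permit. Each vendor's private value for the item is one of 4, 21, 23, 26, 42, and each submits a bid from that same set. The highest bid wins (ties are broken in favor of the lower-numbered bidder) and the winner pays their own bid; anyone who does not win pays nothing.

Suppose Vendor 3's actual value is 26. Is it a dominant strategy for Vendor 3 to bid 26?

No

Consider the case where Vendor 1 bids 4, Vendor 2 bids 4, Vendor 4 bids 4 and Vendor 5 bids 4.
Truthful bid 26: wins, pays 26, utility 26 - 26 = 0.
Bid 21 instead: wins, pays 21, utility 26 - 21 = 5.
Since 5 > 0, bidding 21 is strictly better here, so truthful bidding is not dominant.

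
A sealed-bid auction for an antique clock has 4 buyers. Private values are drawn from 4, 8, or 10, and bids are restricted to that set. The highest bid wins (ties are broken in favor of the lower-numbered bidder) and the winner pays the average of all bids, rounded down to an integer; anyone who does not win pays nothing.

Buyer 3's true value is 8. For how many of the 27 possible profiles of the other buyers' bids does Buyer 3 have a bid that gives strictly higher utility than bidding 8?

Others bid (4, 4, 10): truth gives 0; bid 10 gives 1 > 0. Violating.
Others bid (4, 8, 4): truth gives 0; bid 10 gives 2 > 0. Violating.
Others bid (4, 8, 8): truth gives 0; bid 10 gives 1 > 0. Violating.
Others bid (8, 4, 4): truth gives 0; bid 10 gives 2 > 0. Violating.
Others bid (4, 4, 4): truth gives 3; no alternative beats it.
Others bid (4, 4, 8): truth gives 2; no alternative beats it.
(Checking all 27 profiles: 6 have a profitable deviation, 21 do not.)

6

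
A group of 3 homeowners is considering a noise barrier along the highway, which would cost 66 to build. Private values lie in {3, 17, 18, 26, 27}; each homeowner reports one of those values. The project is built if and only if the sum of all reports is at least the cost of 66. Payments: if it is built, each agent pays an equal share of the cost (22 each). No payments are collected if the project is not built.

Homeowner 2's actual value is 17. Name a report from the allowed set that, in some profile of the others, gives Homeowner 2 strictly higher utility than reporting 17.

3

Suppose Homeowner 1 reports 26 and Homeowner 3 reports 26.
Report 17: project built, pays 22, utility 17 - 22 = -5.
Report 3: project not built, utility 0.
So reporting 3 beats truth here (0 > -5).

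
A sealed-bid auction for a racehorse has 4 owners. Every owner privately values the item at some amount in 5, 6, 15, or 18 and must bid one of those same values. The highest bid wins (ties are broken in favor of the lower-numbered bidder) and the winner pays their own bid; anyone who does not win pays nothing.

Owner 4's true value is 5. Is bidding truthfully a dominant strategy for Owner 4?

Check each profile of the others' bids and compare truth against every alternative bid.
Others bid (5, 5, 5): truth gives 0, best alternative gives -1.
Others bid (5, 5, 6): truth gives 0, best alternative gives 0.
Others bid (5, 5, 15): truth gives 0, best alternative gives 0.
Others bid (5, 5, 18): truth gives 0, best alternative gives 0.
Others bid (5, 6, 5): truth gives 0, best alternative gives 0.
Others bid (5, 6, 6): truth gives 0, best alternative gives 0.
(Remaining 58 profiles checked similarly; truth is weakly best in each.)
In every case the truthful bid is at least as good as any alternative, so it is a dominant strategy.

Yes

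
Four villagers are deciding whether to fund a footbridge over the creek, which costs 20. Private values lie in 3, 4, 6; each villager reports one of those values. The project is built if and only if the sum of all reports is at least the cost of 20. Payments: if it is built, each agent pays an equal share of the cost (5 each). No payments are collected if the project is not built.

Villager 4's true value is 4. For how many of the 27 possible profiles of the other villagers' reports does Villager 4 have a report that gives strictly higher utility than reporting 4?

Others report (4, 6, 6): truth gives -1; report 3 gives 0 > -1. Violating.
Others report (6, 4, 6): truth gives -1; report 3 gives 0 > -1. Violating.
Others report (6, 6, 4): truth gives -1; report 3 gives 0 > -1. Violating.
Others report (3, 3, 3): truth gives 0; no alternative beats it.
Others report (3, 3, 4): truth gives 0; no alternative beats it.
(Checking all 27 profiles: 3 have a profitable deviation, 24 do not.)

3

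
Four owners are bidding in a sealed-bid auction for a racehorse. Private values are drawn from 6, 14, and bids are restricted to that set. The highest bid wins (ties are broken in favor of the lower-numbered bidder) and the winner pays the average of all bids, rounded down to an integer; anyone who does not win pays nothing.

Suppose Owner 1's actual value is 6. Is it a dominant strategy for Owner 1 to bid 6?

Yes

Check each profile of the others' bids and compare truth against every alternative bid.
Others bid (14, 14, 14): truth gives 0, best alternative gives -8.
Others bid (6, 14, 14): truth gives 0, best alternative gives -6.
Others bid (14, 6, 14): truth gives 0, best alternative gives -6.
Others bid (14, 14, 6): truth gives 0, best alternative gives -6.
Others bid (6, 6, 14): truth gives 0, best alternative gives -4.
Others bid (6, 14, 6): truth gives 0, best alternative gives -4.
(Remaining 2 profiles checked similarly; truth is weakly best in each.)
In every case the truthful bid is at least as good as any alternative, so it is a dominant strategy.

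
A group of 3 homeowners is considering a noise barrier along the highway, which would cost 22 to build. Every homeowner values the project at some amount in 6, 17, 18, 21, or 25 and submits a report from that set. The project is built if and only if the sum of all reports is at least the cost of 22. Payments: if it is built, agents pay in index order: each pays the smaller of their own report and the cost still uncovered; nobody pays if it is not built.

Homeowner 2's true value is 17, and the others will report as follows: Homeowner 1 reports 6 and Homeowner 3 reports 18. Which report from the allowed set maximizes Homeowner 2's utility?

6

Report 6: project built, pays 6, utility 17 - 6 = 11.
Report 17: project built, pays 16, utility 17 - 16 = 1.
Report 18: project built, pays 16, utility 17 - 16 = 1.
Report 21: project built, pays 16, utility 17 - 16 = 1.
Report 25: project built, pays 16, utility 17 - 16 = 1.
The best choice is 6 with utility 11.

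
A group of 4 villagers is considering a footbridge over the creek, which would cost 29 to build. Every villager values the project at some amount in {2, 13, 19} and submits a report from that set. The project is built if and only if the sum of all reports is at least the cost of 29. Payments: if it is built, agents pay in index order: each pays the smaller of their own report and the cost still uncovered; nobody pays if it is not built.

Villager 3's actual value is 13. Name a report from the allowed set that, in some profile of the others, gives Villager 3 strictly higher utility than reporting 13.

2

Suppose Villager 1 reports 2, Villager 2 reports 13 and Villager 4 reports 13.
Report 13: project built, pays 13, utility 13 - 13 = 0.
Report 2: project built, pays 2, utility 13 - 2 = 11.
So reporting 2 beats truth here (11 > 0).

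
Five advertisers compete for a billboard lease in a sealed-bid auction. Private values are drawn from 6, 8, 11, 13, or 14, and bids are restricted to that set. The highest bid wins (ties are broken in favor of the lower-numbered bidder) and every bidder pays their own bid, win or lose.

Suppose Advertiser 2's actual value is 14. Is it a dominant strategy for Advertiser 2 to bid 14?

No

Consider the case where Advertiser 1 bids 6, Advertiser 3 bids 6, Advertiser 4 bids 6 and Advertiser 5 bids 6.
Truthful bid 14: wins, pays 14, utility 14 - 14 = 0.
Bid 8 instead: wins, pays 8, utility 14 - 8 = 6.
Since 6 > 0, bidding 8 is strictly better here, so truthful bidding is not dominant.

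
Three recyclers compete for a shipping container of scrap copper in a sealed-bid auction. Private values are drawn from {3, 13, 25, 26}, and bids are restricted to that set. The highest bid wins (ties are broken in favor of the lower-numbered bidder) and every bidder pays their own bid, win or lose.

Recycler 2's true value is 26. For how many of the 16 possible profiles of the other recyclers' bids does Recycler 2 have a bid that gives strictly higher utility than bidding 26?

10

Others bid (3, 3): truth gives 0; bid 13 gives 13 > 0. Violating.
Others bid (3, 13): truth gives 0; bid 13 gives 13 > 0. Violating.
Others bid (3, 25): truth gives 0; bid 25 gives 1 > 0. Violating.
Others bid (13, 3): truth gives 0; bid 25 gives 1 > 0. Violating.
Others bid (3, 26): truth gives 0; no alternative beats it.
Others bid (13, 26): truth gives 0; no alternative beats it.
(Checking all 16 profiles: 10 have a profitable deviation, 6 do not.)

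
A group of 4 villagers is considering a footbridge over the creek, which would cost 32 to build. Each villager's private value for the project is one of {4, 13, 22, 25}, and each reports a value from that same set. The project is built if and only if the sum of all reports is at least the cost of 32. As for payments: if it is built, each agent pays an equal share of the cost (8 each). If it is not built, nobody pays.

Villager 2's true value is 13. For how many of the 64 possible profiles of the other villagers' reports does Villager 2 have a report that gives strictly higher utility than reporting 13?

1

Others report (4, 4, 4): truth gives 0; report 22 gives 5 > 0. Violating.
Others report (4, 4, 13): truth gives 5; no alternative beats it.
Others report (4, 4, 22): truth gives 5; no alternative beats it.
(Checking all 64 profiles: 1 has a profitable deviation, 63 do not.)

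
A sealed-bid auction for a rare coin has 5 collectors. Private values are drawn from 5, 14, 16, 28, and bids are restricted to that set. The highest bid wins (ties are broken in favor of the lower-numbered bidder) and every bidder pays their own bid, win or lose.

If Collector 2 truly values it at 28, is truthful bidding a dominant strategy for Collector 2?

Consider the case where Collector 1 bids 5, Collector 3 bids 5, Collector 4 bids 5 and Collector 5 bids 5.
Truthful bid 28: wins, pays 28, utility 28 - 28 = 0.
Bid 14 instead: wins, pays 14, utility 28 - 14 = 14.
Since 14 > 0, bidding 14 is strictly better here, so truthful bidding is not dominant.

No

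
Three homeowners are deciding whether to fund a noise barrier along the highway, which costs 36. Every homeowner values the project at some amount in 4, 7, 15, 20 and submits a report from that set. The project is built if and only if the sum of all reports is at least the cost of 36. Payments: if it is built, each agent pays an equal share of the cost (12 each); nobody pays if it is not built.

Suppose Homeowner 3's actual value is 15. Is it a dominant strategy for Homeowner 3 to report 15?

No

Consider the case where Homeowner 1 reports 4 and Homeowner 2 reports 15.
Truthful report 15: project not built, utility 0.
Report 20 instead: project built, pays 12, utility 15 - 12 = 3.
Since 3 > 0, reporting 20 is strictly better here, so truthful reporting is not dominant.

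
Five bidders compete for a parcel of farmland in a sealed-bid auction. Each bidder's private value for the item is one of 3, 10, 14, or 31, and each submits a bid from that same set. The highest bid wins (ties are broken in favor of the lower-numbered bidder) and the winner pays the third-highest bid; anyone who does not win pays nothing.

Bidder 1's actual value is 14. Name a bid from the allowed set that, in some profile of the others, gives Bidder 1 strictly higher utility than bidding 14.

Suppose Bidder 2 bids 3, Bidder 3 bids 3, Bidder 4 bids 3 and Bidder 5 bids 31.
Bid 14: loses, pays 0, utility 0.
Bid 31: wins, pays 3, utility 14 - 3 = 11.
So bidding 31 beats truth here (11 > 0).

31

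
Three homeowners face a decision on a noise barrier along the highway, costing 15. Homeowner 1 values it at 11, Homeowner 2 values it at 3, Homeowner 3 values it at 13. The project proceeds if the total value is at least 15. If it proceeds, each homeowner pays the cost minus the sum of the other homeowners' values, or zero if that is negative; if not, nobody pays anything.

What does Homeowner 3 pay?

Total value 27 ≥ cost 15, so the project is built.
The other homeowners' values sum to 14.
Cost minus that sum is 15 - 14 = 1.

1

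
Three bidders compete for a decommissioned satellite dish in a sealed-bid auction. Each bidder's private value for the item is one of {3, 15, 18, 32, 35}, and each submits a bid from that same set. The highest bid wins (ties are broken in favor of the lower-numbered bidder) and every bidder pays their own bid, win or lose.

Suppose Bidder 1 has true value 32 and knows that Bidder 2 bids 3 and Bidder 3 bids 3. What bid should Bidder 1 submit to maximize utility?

3

Bid 3: wins, pays 3, utility 32 - 3 = 29.
Bid 15: wins, pays 15, utility 32 - 15 = 17.
Bid 18: wins, pays 18, utility 32 - 18 = 14.
Bid 32: wins, pays 32, utility 32 - 32 = 0.
Bid 35: wins, pays 35, utility 32 - 35 = -3.
The best choice is 3 with utility 29.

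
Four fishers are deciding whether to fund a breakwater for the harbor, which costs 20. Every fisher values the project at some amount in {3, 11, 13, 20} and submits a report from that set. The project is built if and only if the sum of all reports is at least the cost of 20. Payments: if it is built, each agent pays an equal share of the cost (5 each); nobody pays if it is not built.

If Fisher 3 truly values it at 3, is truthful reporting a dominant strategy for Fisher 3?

Check each profile of the others' reports and compare truth against every alternative report.
Others report (3, 3, 3): truth gives 0, best alternative gives -2.
Others report (3, 3, 11): truth gives -2, best alternative gives -2.
Others report (3, 3, 13): truth gives -2, best alternative gives -2.
Others report (3, 3, 20): truth gives -2, best alternative gives -2.
Others report (3, 11, 3): truth gives -2, best alternative gives -2.
Others report (3, 11, 11): truth gives -2, best alternative gives -2.
(Remaining 58 profiles checked similarly; truth is weakly best in each.)
In every case the truthful report is at least as good as any alternative, so it is a dominant strategy.

Yes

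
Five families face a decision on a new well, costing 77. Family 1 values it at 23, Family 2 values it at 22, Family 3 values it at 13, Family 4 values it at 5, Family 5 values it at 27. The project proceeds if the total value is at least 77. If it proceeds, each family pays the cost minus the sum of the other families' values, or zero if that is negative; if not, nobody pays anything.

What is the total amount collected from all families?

Total value 90 ≥ cost 77, so it is built.
Family 1: others sum to 67; max(0, 77 - 67) = 10.
Family 2: others sum to 68; max(0, 77 - 68) = 9.
Family 3: others sum to 77; max(0, 77 - 77) = 0.
Family 4: others sum to 85; max(0, 77 - 85) = 0.
Family 5: others sum to 63; max(0, 77 - 63) = 14.
Total collected = 10 + 9 + 0 + 0 + 14 = 33.

33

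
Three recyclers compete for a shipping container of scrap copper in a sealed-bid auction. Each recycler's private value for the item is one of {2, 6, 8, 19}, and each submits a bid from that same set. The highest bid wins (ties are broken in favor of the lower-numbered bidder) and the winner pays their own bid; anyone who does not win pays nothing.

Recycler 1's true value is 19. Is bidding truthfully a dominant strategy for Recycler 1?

Consider the case where Recycler 2 bids 2 and Recycler 3 bids 2.
Truthful bid 19: wins, pays 19, utility 19 - 19 = 0.
Bid 2 instead: wins, pays 2, utility 19 - 2 = 17.
Since 17 > 0, bidding 2 is strictly better here, so truthful bidding is not dominant.

No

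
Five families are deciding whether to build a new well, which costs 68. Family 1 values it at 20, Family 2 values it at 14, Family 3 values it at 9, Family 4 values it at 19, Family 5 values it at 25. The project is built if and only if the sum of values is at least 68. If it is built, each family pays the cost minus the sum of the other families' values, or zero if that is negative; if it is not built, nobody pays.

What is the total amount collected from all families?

7

Total value 87 ≥ cost 68, so it is built.
Family 1: others sum to 67; max(0, 68 - 67) = 1.
Family 2: others sum to 73; max(0, 68 - 73) = 0.
Family 3: others sum to 78; max(0, 68 - 78) = 0.
Family 4: others sum to 68; max(0, 68 - 68) = 0.
Family 5: others sum to 62; max(0, 68 - 62) = 6.
Total collected = 1 + 0 + 0 + 0 + 6 = 7.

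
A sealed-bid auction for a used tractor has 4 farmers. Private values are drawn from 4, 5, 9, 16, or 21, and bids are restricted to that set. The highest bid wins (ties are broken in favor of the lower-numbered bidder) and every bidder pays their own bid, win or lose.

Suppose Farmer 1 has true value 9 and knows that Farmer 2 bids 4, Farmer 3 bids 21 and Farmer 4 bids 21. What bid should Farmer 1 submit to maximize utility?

4

Bid 4: loses but pays 4, utility -4.
Bid 5: loses but pays 5, utility -5.
Bid 9: loses but pays 9, utility -9.
Bid 16: loses but pays 16, utility -16.
Bid 21: wins, pays 21, utility 9 - 21 = -12.
The best choice is 4 with utility -4.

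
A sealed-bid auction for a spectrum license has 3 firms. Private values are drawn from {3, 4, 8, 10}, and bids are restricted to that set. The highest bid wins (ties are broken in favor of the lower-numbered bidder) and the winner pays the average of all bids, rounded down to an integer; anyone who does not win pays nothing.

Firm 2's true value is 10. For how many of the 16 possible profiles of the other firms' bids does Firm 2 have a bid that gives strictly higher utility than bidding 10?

5

Others bid (3, 3): truth gives 5; bid 4 gives 7 > 5. Violating.
Others bid (3, 4): truth gives 5; bid 4 gives 7 > 5. Violating.
Others bid (3, 8): truth gives 3; bid 8 gives 4 > 3. Violating.
Others bid (4, 4): truth gives 4; bid 8 gives 5 > 4. Violating.
Others bid (3, 10): truth gives 3; no alternative beats it.
Others bid (4, 3): truth gives 5; no alternative beats it.
(Checking all 16 profiles: 5 have a profitable deviation, 11 do not.)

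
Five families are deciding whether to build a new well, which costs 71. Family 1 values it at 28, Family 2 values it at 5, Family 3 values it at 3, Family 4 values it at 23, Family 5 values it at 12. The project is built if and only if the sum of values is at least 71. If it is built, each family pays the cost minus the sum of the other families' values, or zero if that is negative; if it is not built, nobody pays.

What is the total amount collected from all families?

Total value 71 ≥ cost 71, so it is built.
Family 1: others sum to 43; max(0, 71 - 43) = 28.
Family 2: others sum to 66; max(0, 71 - 66) = 5.
Family 3: others sum to 68; max(0, 71 - 68) = 3.
Family 4: others sum to 48; max(0, 71 - 48) = 23.
Family 5: others sum to 59; max(0, 71 - 59) = 12.
Total collected = 28 + 5 + 3 + 23 + 12 = 71.

71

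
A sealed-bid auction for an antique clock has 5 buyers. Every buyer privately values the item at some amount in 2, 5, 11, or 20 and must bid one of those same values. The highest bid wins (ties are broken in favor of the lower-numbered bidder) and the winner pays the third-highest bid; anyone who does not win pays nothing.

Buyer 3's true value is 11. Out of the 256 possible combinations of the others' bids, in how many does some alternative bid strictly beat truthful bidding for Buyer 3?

Others bid (2, 2, 2, 20): truth gives 0; bid 20 gives 9 > 0. Violating.
Others bid (2, 2, 5, 20): truth gives 0; bid 20 gives 6 > 0. Violating.
Others bid (2, 2, 20, 2): truth gives 0; bid 20 gives 9 > 0. Violating.
Others bid (2, 2, 20, 5): truth gives 0; bid 20 gives 6 > 0. Violating.
Others bid (2, 2, 2, 2): truth gives 9; no alternative beats it.
Others bid (2, 2, 2, 5): truth gives 9; no alternative beats it.
(Checking all 256 profiles: 32 have a profitable deviation, 224 do not.)

32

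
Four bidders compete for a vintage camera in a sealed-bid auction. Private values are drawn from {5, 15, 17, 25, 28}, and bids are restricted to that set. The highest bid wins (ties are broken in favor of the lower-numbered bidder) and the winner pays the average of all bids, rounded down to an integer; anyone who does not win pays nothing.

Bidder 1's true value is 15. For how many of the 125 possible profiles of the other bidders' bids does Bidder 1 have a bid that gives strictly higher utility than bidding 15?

13

Others bid (5, 5, 5): truth gives 8; bid 5 gives 10 > 8. Violating.
Others bid (5, 5, 17): truth gives 0; bid 17 gives 4 > 0. Violating.
Others bid (5, 15, 17): truth gives 0; bid 17 gives 2 > 0. Violating.
Others bid (5, 17, 5): truth gives 0; bid 17 gives 4 > 0. Violating.
Others bid (5, 5, 15): truth gives 5; no alternative beats it.
Others bid (5, 5, 25): truth gives 0; no alternative beats it.
(Checking all 125 profiles: 13 have a profitable deviation, 112 do not.)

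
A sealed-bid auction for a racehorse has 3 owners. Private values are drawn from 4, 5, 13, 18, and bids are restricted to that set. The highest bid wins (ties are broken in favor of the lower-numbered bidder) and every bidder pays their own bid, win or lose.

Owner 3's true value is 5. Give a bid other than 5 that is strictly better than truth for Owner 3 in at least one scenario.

Suppose Owner 1 bids 4 and Owner 2 bids 5.
Bid 5: loses but pays 5, utility -5.
Bid 4: loses but pays 4, utility -4.
So bidding 4 beats truth here (-4 > -5).

4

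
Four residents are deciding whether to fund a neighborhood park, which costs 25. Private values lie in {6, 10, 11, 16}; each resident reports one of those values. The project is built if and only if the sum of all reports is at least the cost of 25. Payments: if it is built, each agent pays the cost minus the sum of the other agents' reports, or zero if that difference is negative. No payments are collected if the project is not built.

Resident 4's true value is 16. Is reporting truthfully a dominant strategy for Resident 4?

Yes

Check each profile of the others' reports and compare truth against every alternative report.
Others report (6, 6, 16): truth gives 16, best alternative gives 16.
Others report (6, 10, 10): truth gives 16, best alternative gives 16.
Others report (6, 10, 11): truth gives 16, best alternative gives 16.
Others report (6, 10, 16): truth gives 16, best alternative gives 16.
Others report (6, 11, 10): truth gives 16, best alternative gives 16.
Others report (6, 11, 11): truth gives 16, best alternative gives 16.
(Remaining 58 profiles checked similarly; truth is weakly best in each.)
In every case the truthful report is at least as good as any alternative, so it is a dominant strategy.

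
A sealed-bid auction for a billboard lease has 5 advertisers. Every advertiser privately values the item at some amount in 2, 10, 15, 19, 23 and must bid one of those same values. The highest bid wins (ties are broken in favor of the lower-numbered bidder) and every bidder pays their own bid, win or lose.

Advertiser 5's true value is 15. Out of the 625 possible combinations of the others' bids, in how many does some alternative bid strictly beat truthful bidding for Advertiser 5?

Others bid (2, 2, 2, 2): truth gives 0; bid 10 gives 5 > 0. Violating.
Others bid (2, 2, 2, 15): truth gives -15; bid 2 gives -2 > -15. Violating.
Others bid (2, 2, 2, 19): truth gives -15; bid 2 gives -2 > -15. Violating.
Others bid (2, 2, 2, 23): truth gives -15; bid 2 gives -2 > -15. Violating.
Others bid (2, 2, 2, 10): truth gives 0; no alternative beats it.
Others bid (2, 2, 10, 2): truth gives 0; no alternative beats it.
(Checking all 625 profiles: 610 have a profitable deviation, 15 do not.)

610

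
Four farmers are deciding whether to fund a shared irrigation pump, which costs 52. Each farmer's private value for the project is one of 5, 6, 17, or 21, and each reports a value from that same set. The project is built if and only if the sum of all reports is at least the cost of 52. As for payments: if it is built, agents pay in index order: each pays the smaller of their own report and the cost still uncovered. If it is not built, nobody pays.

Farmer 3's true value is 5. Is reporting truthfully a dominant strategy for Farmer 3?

Check each profile of the others' reports and compare truth against every alternative report.
Others report (5, 21, 21): truth gives 0, best alternative gives -1.
Others report (6, 21, 21): truth gives 0, best alternative gives -1.
Others report (17, 17, 17): truth gives 0, best alternative gives -1.
Others report (17, 17, 21): truth gives 0, best alternative gives -1.
Others report (17, 21, 17): truth gives 0, best alternative gives -1.
Others report (17, 21, 21): truth gives 0, best alternative gives -1.
(Remaining 58 profiles checked similarly; truth is weakly best in each.)
In every case the truthful report is at least as good as any alternative, so it is a dominant strategy.

Yes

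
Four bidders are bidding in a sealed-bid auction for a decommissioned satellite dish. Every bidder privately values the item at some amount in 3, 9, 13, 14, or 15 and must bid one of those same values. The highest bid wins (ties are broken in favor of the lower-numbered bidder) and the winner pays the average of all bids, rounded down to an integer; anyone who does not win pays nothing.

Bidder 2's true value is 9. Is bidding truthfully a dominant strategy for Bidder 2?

Consider the case where Bidder 1 bids 3, Bidder 3 bids 3 and Bidder 4 bids 13.
Truthful bid 9: loses, pays 0, utility 0.
Bid 13 instead: wins, pays 8, utility 9 - 8 = 1.
Since 1 > 0, bidding 13 is strictly better here, so truthful bidding is not dominant.

No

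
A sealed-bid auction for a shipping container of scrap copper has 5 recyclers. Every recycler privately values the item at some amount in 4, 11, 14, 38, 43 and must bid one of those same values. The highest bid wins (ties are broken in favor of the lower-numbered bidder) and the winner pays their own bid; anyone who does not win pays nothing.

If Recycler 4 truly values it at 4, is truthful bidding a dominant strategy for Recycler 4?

Check each profile of the others' bids and compare truth against every alternative bid.
Others bid (4, 4, 4, 4): truth gives 0, best alternative gives -7.
Others bid (4, 4, 4, 11): truth gives 0, best alternative gives -7.
Others bid (4, 4, 4, 14): truth gives 0, best alternative gives 0.
Others bid (4, 4, 4, 38): truth gives 0, best alternative gives 0.
Others bid (4, 4, 4, 43): truth gives 0, best alternative gives 0.
Others bid (4, 4, 11, 4): truth gives 0, best alternative gives 0.
(Remaining 619 profiles checked similarly; truth is weakly best in each.)
In every case the truthful bid is at least as good as any alternative, so it is a dominant strategy.

Yes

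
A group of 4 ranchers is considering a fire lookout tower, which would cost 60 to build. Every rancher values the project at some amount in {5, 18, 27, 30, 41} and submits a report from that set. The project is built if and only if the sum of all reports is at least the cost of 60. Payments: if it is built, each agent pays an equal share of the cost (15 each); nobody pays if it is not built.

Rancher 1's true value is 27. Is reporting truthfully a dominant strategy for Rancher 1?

No

Consider the case where Rancher 2 reports 5, Rancher 3 reports 5 and Rancher 4 reports 18.
Truthful report 27: project not built, utility 0.
Report 41 instead: project built, pays 15, utility 27 - 15 = 12.
Since 12 > 0, reporting 41 is strictly better here, so truthful reporting is not dominant.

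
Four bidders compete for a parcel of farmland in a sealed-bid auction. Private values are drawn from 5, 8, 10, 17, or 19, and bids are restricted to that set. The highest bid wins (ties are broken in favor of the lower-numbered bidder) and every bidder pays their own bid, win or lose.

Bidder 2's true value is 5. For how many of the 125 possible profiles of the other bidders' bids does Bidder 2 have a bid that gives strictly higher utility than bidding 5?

Others bid (5, 5, 5): truth gives -5; bid 8 gives -3 > -5. Violating.
Others bid (5, 5, 8): truth gives -5; bid 8 gives -3 > -5. Violating.
Others bid (5, 8, 5): truth gives -5; bid 8 gives -3 > -5. Violating.
Others bid (5, 8, 8): truth gives -5; bid 8 gives -3 > -5. Violating.
Others bid (5, 5, 10): truth gives -5; no alternative beats it.
Others bid (5, 5, 17): truth gives -5; no alternative beats it.
(Checking all 125 profiles: 4 have a profitable deviation, 121 do not.)

4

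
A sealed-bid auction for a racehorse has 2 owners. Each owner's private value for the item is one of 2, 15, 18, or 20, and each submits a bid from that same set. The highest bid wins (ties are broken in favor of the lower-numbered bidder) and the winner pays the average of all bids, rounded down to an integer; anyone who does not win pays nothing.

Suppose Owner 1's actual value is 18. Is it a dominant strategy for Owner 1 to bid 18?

No

Consider the case where Owner 2 bids 2.
Truthful bid 18: wins, pays 10, utility 18 - 10 = 8.
Bid 2 instead: wins, pays 2, utility 18 - 2 = 16.
Since 16 > 8, bidding 2 is strictly better here, so truthful bidding is not dominant.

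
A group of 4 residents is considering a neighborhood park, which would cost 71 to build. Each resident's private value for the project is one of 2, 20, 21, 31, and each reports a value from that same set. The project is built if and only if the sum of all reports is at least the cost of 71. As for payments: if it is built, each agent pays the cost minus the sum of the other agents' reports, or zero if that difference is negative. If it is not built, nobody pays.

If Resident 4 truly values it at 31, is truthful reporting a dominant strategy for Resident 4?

Yes

Check each profile of the others' reports and compare truth against every alternative report.
Others report (2, 21, 21): truth gives 4, best alternative gives 0.
Others report (21, 2, 21): truth gives 4, best alternative gives 0.
Others report (21, 21, 2): truth gives 4, best alternative gives 0.
Others report (2, 20, 21): truth gives 3, best alternative gives 0.
Others report (2, 21, 20): truth gives 3, best alternative gives 0.
Others report (20, 2, 21): truth gives 3, best alternative gives 0.
(Remaining 58 profiles checked similarly; truth is weakly best in each.)
In every case the truthful report is at least as good as any alternative, so it is a dominant strategy.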